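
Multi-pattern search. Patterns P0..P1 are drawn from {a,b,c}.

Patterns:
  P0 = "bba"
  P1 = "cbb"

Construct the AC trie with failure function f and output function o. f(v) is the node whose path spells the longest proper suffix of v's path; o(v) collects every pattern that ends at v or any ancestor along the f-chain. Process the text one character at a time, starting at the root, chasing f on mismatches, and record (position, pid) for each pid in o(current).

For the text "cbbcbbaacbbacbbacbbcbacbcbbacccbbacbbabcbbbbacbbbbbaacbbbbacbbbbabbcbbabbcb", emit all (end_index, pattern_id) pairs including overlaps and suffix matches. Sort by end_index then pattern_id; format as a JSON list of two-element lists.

Construct AC machine:
Trie (insert patterns):
  0='ε' goto b→1 c→4
  1='b' goto b→2
  2='bb' goto a→3
  3='bba' goto ·  ←P0
  4='c' goto b→5
  5='cb' goto b→6
  6='cbb' goto ·  ←P1

Failure links (BFS by depth):
  n1('b'): parent n0 fail=0; on 'b' 0 → fail=0;  out ∅∪∅=∅
  n4('c'): parent n0 fail=0; on 'c' 0 → fail=0;  out ∅∪∅=∅
  n2('bb'): parent n1 fail=0; on 'b' 0 → fail=1;  out ∅∪∅=∅
  n5('cb'): parent n4 fail=0; on 'b' 0 → fail=1;  out ∅∪∅=∅
  n3('bba'): parent n2 fail=1; on 'a' 1→0 → fail=0;  out {0}∪∅={0}
  n6('cbb'): parent n5 fail=1; on 'b' 1 → fail=2;  out {1}∪∅={1}

Run:
[0] read 'c'  n0⇒n4
[1] read 'b'  n4⇒n5
[2] read 'b'  n5⇒n6  emit P1@[0:2]
[3] read 'c'  n6⇒n4 (via fail)
[4] read 'b'  n4⇒n5
[5] read 'b'  n5⇒n6  emit P1@[3:5]
[6] read 'a'  n6⇒n3 (via fail)  emit P0@[4:6]
[7] read 'a'  n3⇒n0 (via fail)
[8] read 'c'  n0⇒n4
[9] read 'b'  n4⇒n5
[10] read 'b'  n5⇒n6  emit P1@[8:10]
[11] read 'a'  n6⇒n3 (via fail)  emit P0@[9:11]
[12] read 'c'  n3⇒n4 (via fail)
[13] read 'b'  n4⇒n5
[14] read 'b'  n5⇒n6  emit P1@[12:14]
[15] read 'a'  n6⇒n3 (via fail)  emit P0@[13:15]
[16] read 'c'  n3⇒n4 (via fail)
[17] read 'b'  n4⇒n5
[18] read 'b'  n5⇒n6  emit P1@[16:18]
[19] read 'c'  n6⇒n4 (via fail)
[20] read 'b'  n4⇒n5
[21] read 'a'  n5⇒n0 (via fail)
[22] read 'c'  n0⇒n4
[23] read 'b'  n4⇒n5
[24] read 'c'  n5⇒n4 (via fail)
[25] read 'b'  n4⇒n5
[26] read 'b'  n5⇒n6  emit P1@[24:26]
[27] read 'a'  n6⇒n3 (via fail)  emit P0@[25:27]
[28] read 'c'  n3⇒n4 (via fail)
[29] read 'c'  n4⇒n4 (via fail)
[30] read 'c'  n4⇒n4 (via fail)
[31] read 'b'  n4⇒n5
[32] read 'b'  n5⇒n6  emit P1@[30:32]
[33] read 'a'  n6⇒n3 (via fail)  emit P0@[31:33]
[34] read 'c'  n3⇒n4 (via fail)
[35] read 'b'  n4⇒n5
[36] read 'b'  n5⇒n6  emit P1@[34:36]
[37] read 'a'  n6⇒n3 (via fail)  emit P0@[35:37]
[38] read 'b'  n3⇒n1 (via fail)
[39] read 'c'  n1⇒n4 (via fail)
[40] read 'b'  n4⇒n5
[41] read 'b'  n5⇒n6  emit P1@[39:41]
[42] read 'b'  n6⇒n2 (via fail)
[43] read 'b'  n2⇒n2 (via fail)
[44] read 'a'  n2⇒n3  emit P0@[42:44]
[45] read 'c'  n3⇒n4 (via fail)
[46] read 'b'  n4⇒n5
[47] read 'b'  n5⇒n6  emit P1@[45:47]
[48] read 'b'  n6⇒n2 (via fail)
[49] read 'b'  n2⇒n2 (via fail)
[50] read 'b'  n2⇒n2 (via fail)
[51] read 'a'  n2⇒n3  emit P0@[49:51]
[52] read 'a'  n3⇒n0 (via fail)
[53] read 'c'  n0⇒n4
[54] read 'b'  n4⇒n5
[55] read 'b'  n5⇒n6  emit P1@[53:55]
[56] read 'b'  n6⇒n2 (via fail)
[57] read 'b'  n2⇒n2 (via fail)
[58] read 'a'  n2⇒n3  emit P0@[56:58]
[59] read 'c'  n3⇒n4 (via fail)
[60] read 'b'  n4⇒n5
[61] read 'b'  n5⇒n6  emit P1@[59:61]
[62] read 'b'  n6⇒n2 (via fail)
[63] read 'b'  n2⇒n2 (via fail)
[64] read 'a'  n2⇒n3  emit P0@[62:64]
[65] read 'b'  n3⇒n1 (via fail)
[66] read 'b'  n1⇒n2
[67] read 'c'  n2⇒n4 (via fail)
[68] read 'b'  n4⇒n5
[69] read 'b'  n5⇒n6  emit P1@[67:69]
[70] read 'a'  n6⇒n3 (via fail)  emit P0@[68:70]
[71] read 'b'  n3⇒n1 (via fail)
[72] read 'b'  n1⇒n2
[73] read 'c'  n2⇒n4 (via fail)
[74] read 'b'  n4⇒n5

Matches: [[2,1],[5,1],[6,0],[10,1],[11,0],[14,1],[15,0],[18,1],[26,1],[27,0],[32,1],[33,0],[36,1],[37,0],[41,1],[44,0],[47,1],[51,0],[55,1],[58,0],[61,1],[64,0],[69,1],[70,0]]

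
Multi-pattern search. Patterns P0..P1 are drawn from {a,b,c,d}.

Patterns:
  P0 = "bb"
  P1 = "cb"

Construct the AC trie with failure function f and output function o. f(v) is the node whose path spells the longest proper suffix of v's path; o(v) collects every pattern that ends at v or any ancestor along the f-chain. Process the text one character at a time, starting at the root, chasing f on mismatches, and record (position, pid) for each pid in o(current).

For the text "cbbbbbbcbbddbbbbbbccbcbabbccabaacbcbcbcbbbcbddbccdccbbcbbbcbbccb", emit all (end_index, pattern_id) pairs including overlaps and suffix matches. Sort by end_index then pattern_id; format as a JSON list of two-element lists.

Build:
Trie (insert patterns):
  0='ε' goto b→1 c→3
  1='b' goto b→2
  2='bb' goto ·  ←P0
  3='c' goto b→4
  4='cb' goto ·  ←P1

Failure links (BFS by depth):
  fail(1) 'b': from fail(0)=0 chase 'b': 0 ⇒ 0;  out=∅∪out(0)=∅
  fail(3) 'c': from fail(0)=0 chase 'c': 0 ⇒ 0;  out=∅∪out(0)=∅
  fail(2) 'bb': from fail(1)=0 chase 'b': 0 ⇒ 1;  out={0}∪out(1)={0}
  fail(4) 'cb': from fail(3)=0 chase 'b': 0 ⇒ 1;  out={1}∪out(1)={1}

Text stream:
[0] read 'c'  n0⇒n3
[1] read 'b'  n3⇒n4  ** P1@[0:1]
[2] read 'b'  n4⇒n2 (fail-walked)  ** P0@[1:2]
[3] read 'b'  n2⇒n2 (fail-walked)  ** P0@[2:3]
[4] read 'b'  n2⇒n2 (fail-walked)  ** P0@[3:4]
[5] read 'b'  n2⇒n2 (fail-walked)  ** P0@[4:5]
[6] read 'b'  n2⇒n2 (fail-walked)  ** P0@[5:6]
[7] read 'c'  n2⇒n3 (fail-walked)
[8] read 'b'  n3⇒n4  ** P1@[7:8]
[9] read 'b'  n4⇒n2 (fail-walked)  ** P0@[8:9]
[10] read 'd'  n2⇒n0 (fail-walked)
[11] read 'd'  n0⇒n0
[12] read 'b'  n0⇒n1
[13] read 'b'  n1⇒n2  ** P0@[12:13]
[14] read 'b'  n2⇒n2 (fail-walked)  ** P0@[13:14]
[15] read 'b'  n2⇒n2 (fail-walked)  ** P0@[14:15]
[16] read 'b'  n2⇒n2 (fail-walked)  ** P0@[15:16]
[17] read 'b'  n2⇒n2 (fail-walked)  ** P0@[16:17]
[18] read 'c'  n2⇒n3 (fail-walked)
[19] read 'c'  n3⇒n3 (fail-walked)
[20] read 'b'  n3⇒n4  ** P1@[19:20]
[21] read 'c'  n4⇒n3 (fail-walked)
[22] read 'b'  n3⇒n4  ** P1@[21:22]
[23] read 'a'  n4⇒n0 (fail-walked)
[24] read 'b'  n0⇒n1
[25] read 'b'  n1⇒n2  ** P0@[24:25]
[26] read 'c'  n2⇒n3 (fail-walked)
[27] read 'c'  n3⇒n3 (fail-walked)
[28] read 'a'  n3⇒n0 (fail-walked)
[29] read 'b'  n0⇒n1
[30] read 'a'  n1⇒n0 (fail-walked)
[31] read 'a'  n0⇒n0
[32] read 'c'  n0⇒n3
[33] read 'b'  n3⇒n4  ** P1@[32:33]
[34] read 'c'  n4⇒n3 (fail-walked)
[35] read 'b'  n3⇒n4  ** P1@[34:35]
[36] read 'c'  n4⇒n3 (fail-walked)
[37] read 'b'  n3⇒n4  ** P1@[36:37]
[38] read 'c'  n4⇒n3 (fail-walked)
[39] read 'b'  n3⇒n4  ** P1@[38:39]
[40] read 'b'  n4⇒n2 (fail-walked)  ** P0@[39:40]
[41] read 'b'  n2⇒n2 (fail-walked)  ** P0@[40:41]
[42] read 'c'  n2⇒n3 (fail-walked)
[43] read 'b'  n3⇒n4  ** P1@[42:43]
[44] read 'd'  n4⇒n0 (fail-walked)
[45] read 'd'  n0⇒n0
[46] read 'b'  n0⇒n1
[47] read 'c'  n1⇒n3 (fail-walked)
[48] read 'c'  n3⇒n3 (fail-walked)
[49] read 'd'  n3⇒n0 (fail-walked)
[50] read 'c'  n0⇒n3
[51] read 'c'  n3⇒n3 (fail-walked)
[52] read 'b'  n3⇒n4  ** P1@[51:52]
[53] read 'b'  n4⇒n2 (fail-walked)  ** P0@[52:53]
[54] read 'c'  n2⇒n3 (fail-walked)
[55] read 'b'  n3⇒n4  ** P1@[54:55]
[56] read 'b'  n4⇒n2 (fail-walked)  ** P0@[55:56]
[57] read 'b'  n2⇒n2 (fail-walked)  ** P0@[56:57]
[58] read 'c'  n2⇒n3 (fail-walked)
[59] read 'b'  n3⇒n4  ** P1@[58:59]
[60] read 'b'  n4⇒n2 (fail-walked)  ** P0@[59:60]
[61] read 'c'  n2⇒n3 (fail-walked)
[62] read 'c'  n3⇒n3 (fail-walked)
[63] read 'b'  n3⇒n4  ** P1@[62:63]

Result: [[1,1],[2,0],[3,0],[4,0],[5,0],[6,0],[8,1],[9,0],[13,0],[14,0],[15,0],[16,0],[17,0],[20,1],[22,1],[25,0],[33,1],[35,1],[37,1],[39,1],[40,0],[41,0],[43,1],[52,1],[53,0],[55,1],[56,0],[57,0],[59,1],[60,0],[63,1]]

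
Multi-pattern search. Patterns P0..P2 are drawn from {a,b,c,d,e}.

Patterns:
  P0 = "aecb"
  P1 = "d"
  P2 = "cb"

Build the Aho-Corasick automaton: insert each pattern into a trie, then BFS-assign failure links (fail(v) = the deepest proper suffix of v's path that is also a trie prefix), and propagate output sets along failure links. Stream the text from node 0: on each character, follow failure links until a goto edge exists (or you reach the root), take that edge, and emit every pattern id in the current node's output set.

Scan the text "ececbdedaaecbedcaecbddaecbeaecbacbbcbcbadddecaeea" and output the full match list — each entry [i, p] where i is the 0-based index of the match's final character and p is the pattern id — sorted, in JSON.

Build automaton:
Trie (insert patterns):
  0='ε' goto a→1 c→6 d→5
  1='a' goto e→2
  2='ae' goto c→3
  3='aec' goto b→4
  4='aecb' goto ·  [P0 ends]
  5='d' goto ·  [P1 ends]
  6='c' goto b→7
  7='cb' goto ·  [P2 ends]

Failure links (BFS by depth):
  fail(1) 'a': from fail(0)=0 chase 'a': 0 ⇒ 0;  out=∅∪out(0)=∅
  fail(5) 'd': from fail(0)=0 chase 'd': 0 ⇒ 0;  out={1}∪out(0)={1}
  fail(6) 'c': from fail(0)=0 chase 'c': 0 ⇒ 0;  out=∅∪out(0)=∅
  fail(2) 'ae': from fail(1)=0 chase 'e': 0 ⇒ 0;  out=∅∪out(0)=∅
  fail(7) 'cb': from fail(6)=0 chase 'b': 0 ⇒ 0;  out={2}∪out(0)={2}
  fail(3) 'aec': from fail(2)=0 chase 'c': 0 ⇒ 6;  out=∅∪out(6)=∅
  fail(4) 'aecb': from fail(3)=6 chase 'b': 6 ⇒ 7;  out={0}∪out(7)={0,2}

Run:
i=0 'e': node 0→0
i=1 'c': node 0→6
i=2 'e': node 6→0 (via fail)
i=3 'c': node 0→6
i=4 'b': node 6→7  emit P2@[3:4]
i=5 'd': node 7→5 (via fail)  emit P1@[5:5]
i=6 'e': node 5→0 (via fail)
i=7 'd': node 0→5  emit P1@[7:7]
i=8 'a': node 5→1 (via fail)
i=9 'a': node 1→1 (via fail)
i=10 'e': node 1→2
i=11 'c': node 2→3
i=12 'b': node 3→4  emit P0@[9:12],P2@[11:12]
i=13 'e': node 4→0 (via fail)
i=14 'd': node 0→5  emit P1@[14:14]
i=15 'c': node 5→6 (via fail)
i=16 'a': node 6→1 (via fail)
i=17 'e': node 1→2
i=18 'c': node 2→3
i=19 'b': node 3→4  emit P0@[16:19],P2@[18:19]
i=20 'd': node 4→5 (via fail)  emit P1@[20:20]
i=21 'd': node 5→5 (via fail)  emit P1@[21:21]
i=22 'a': node 5→1 (via fail)
i=23 'e': node 1→2
i=24 'c': node 2→3
i=25 'b': node 3→4  emit P0@[22:25],P2@[24:25]
i=26 'e': node 4→0 (via fail)
i=27 'a': node 0→1
i=28 'e': node 1→2
i=29 'c': node 2→3
i=30 'b': node 3→4  emit P0@[27:30],P2@[29:30]
i=31 'a': node 4→1 (via fail)
i=32 'c': node 1→6 (via fail)
i=33 'b': node 6→7  emit P2@[32:33]
i=34 'b': node 7→0 (via fail)
i=35 'c': node 0→6
i=36 'b': node 6→7  emit P2@[35:36]
i=37 'c': node 7→6 (via fail)
i=38 'b': node 6→7  emit P2@[37:38]
i=39 'a': node 7→1 (via fail)
i=40 'd': node 1→5 (via fail)  emit P1@[40:40]
i=41 'd': node 5→5 (via fail)  emit P1@[41:41]
i=42 'd': node 5→5 (via fail)  emit P1@[42:42]
i=43 'e': node 5→0 (via fail)
i=44 'c': node 0→6
i=45 'a': node 6→1 (via fail)
i=46 'e': node 1→2
i=47 'e': node 2→0 (via fail)
i=48 'a': node 0→1

Matches: [[4,2],[5,1],[7,1],[12,0],[12,2],[14,1],[19,0],[19,2],[20,1],[21,1],[25,0],[25,2],[30,0],[30,2],[33,2],[36,2],[38,2],[40,1],[41,1],[42,1]]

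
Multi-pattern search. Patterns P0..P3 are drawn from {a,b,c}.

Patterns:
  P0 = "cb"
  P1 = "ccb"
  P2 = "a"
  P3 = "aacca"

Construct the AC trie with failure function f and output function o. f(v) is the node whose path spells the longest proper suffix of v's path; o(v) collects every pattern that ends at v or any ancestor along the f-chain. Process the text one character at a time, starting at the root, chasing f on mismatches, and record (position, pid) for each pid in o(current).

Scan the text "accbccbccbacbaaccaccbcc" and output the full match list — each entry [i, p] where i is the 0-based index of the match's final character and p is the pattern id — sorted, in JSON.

Build automaton:
Trie nodes:
  n0 'ε': a→5 c→1
  n1 'c': b→2 c→3
  n2 'cb': ·  [P0 ends]
  n3 'cc': b→4
  n4 'ccb': ·  [P1 ends]
  n5 'a': a→6  [P2 ends]
  n6 'aa': c→7
  n7 'aac': c→8
  n8 'aacc': a→9
  n9 'aacca': ·  [P3 ends]

Failure links (BFS by depth):
  fail(1) 'c': from fail(0)=0 chase 'c': 0 ⇒ 0;  out=∅∪out(0)=∅
  fail(5) 'a': from fail(0)=0 chase 'a': 0 ⇒ 0;  out={2}∪out(0)={2}
  fail(2) 'cb': from fail(1)=0 chase 'b': 0 ⇒ 0;  out={0}∪out(0)={0}
  fail(3) 'cc': from fail(1)=0 chase 'c': 0 ⇒ 1;  out=∅∪out(1)=∅
  fail(6) 'aa': from fail(5)=0 chase 'a': 0 ⇒ 5;  out=∅∪out(5)={2}
  fail(4) 'ccb': from fail(3)=1 chase 'b': 1 ⇒ 2;  out={1}∪out(2)={0,1}
  fail(7) 'aac': from fail(6)=5 chase 'c': 5→0 ⇒ 1;  out=∅∪out(1)=∅
  fail(8) 'aacc': from fail(7)=1 chase 'c': 1 ⇒ 3;  out=∅∪out(3)=∅
  fail(9) 'aacca': from fail(8)=3 chase 'a': 3→1→0 ⇒ 5;  out={3}∪out(5)={2,3}

Run:
i=0 'a': node 0→5  → match P2@[0:0]
i=1 'c': node 5→1 (via fail)
i=2 'c': node 1→3
i=3 'b': node 3→4  → match P0@[2:3],P1@[1:3]
i=4 'c': node 4→1 (via fail)
i=5 'c': node 1→3
i=6 'b': node 3→4  → match P0@[5:6],P1@[4:6]
i=7 'c': node 4→1 (via fail)
i=8 'c': node 1→3
i=9 'b': node 3→4  → match P0@[8:9],P1@[7:9]
i=10 'a': node 4→5 (via fail)  → match P2@[10:10]
i=11 'c': node 5→1 (via fail)
i=12 'b': node 1→2  → match P0@[11:12]
i=13 'a': node 2→5 (via fail)  → match P2@[13:13]
i=14 'a': node 5→6  → match P2@[14:14]
i=15 'c': node 6→7
i=16 'c': node 7→8
i=17 'a': node 8→9  → match P2@[17:17],P3@[13:17]
i=18 'c': node 9→1 (via fail)
i=19 'c': node 1→3
i=20 'b': node 3→4  → match P0@[19:20],P1@[18:20]
i=21 'c': node 4→1 (via fail)
i=22 'c': node 1→3

All matches (sorted): [[0,2],[3,0],[3,1],[6,0],[6,1],[9,0],[9,1],[10,2],[12,0],[13,2],[14,2],[17,2],[17,3],[20,0],[20,1]]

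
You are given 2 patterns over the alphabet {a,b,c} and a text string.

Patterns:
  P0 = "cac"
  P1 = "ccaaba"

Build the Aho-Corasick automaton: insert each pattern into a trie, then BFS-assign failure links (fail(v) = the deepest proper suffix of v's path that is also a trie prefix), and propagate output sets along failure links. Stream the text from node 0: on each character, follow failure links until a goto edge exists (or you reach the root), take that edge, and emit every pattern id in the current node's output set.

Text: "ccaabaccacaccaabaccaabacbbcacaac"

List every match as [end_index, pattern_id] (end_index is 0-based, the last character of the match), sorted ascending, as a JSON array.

Build automaton:
Trie (insert patterns):
  n0 'ε': c→1
  n1 'c': a→2 c→4
  n2 'ca': c→3
  n3 'cac': ·  [P0 ends]
  n4 'cc': a→5
  n5 'cca': a→6
  n6 'ccaa': b→7
  n7 'ccaab': a→8
  n8 'ccaaba': ·  [P1 ends]

BFS fail/out derivation:
  fail(1) 'c': from fail(0)=0 chase 'c': 0 ⇒ 0;  out=∅∪out(0)=∅
  fail(2) 'ca': from fail(1)=0 chase 'a': 0 ⇒ 0;  out=∅∪out(0)=∅
  fail(4) 'cc': from fail(1)=0 chase 'c': 0 ⇒ 1;  out=∅∪out(1)=∅
  fail(3) 'cac': from fail(2)=0 chase 'c': 0 ⇒ 1;  out={0}∪out(1)={0}
  fail(5) 'cca': from fail(4)=1 chase 'a': 1 ⇒ 2;  out=∅∪out(2)=∅
  fail(6) 'ccaa': from fail(5)=2 chase 'a': 2→0 ⇒ 0;  out=∅∪out(0)=∅
  fail(7) 'ccaab': from fail(6)=0 chase 'b': 0 ⇒ 0;  out=∅∪out(0)=∅
  fail(8) 'ccaaba': from fail(7)=0 chase 'a': 0 ⇒ 0;  out={1}∪out(0)={1}

Run:
pos 0 'c': at 1
pos 1 'c': at 4
pos 2 'a': at 5
pos 3 'a': at 6
pos 4 'b': at 7
pos 5 'a': at 8  emit P1@[0:5]
pos 6 'c': at 1 (fail-walked)
pos 7 'c': at 4
pos 8 'a': at 5
pos 9 'c': at 3 (fail-walked)  emit P0@[7:9]
pos 10 'a': at 2 (fail-walked)
pos 11 'c': at 3  emit P0@[9:11]
pos 12 'c': at 4 (fail-walked)
pos 13 'a': at 5
pos 14 'a': at 6
pos 15 'b': at 7
pos 16 'a': at 8  emit P1@[11:16]
pos 17 'c': at 1 (fail-walked)
pos 18 'c': at 4
pos 19 'a': at 5
pos 20 'a': at 6
pos 21 'b': at 7
pos 22 'a': at 8  emit P1@[17:22]
pos 23 'c': at 1 (fail-walked)
pos 24 'b': at 0 (fail-walked)
pos 25 'b': at 0
pos 26 'c': at 1
pos 27 'a': at 2
pos 28 'c': at 3  emit P0@[26:28]
pos 29 'a': at 2 (fail-walked)
pos 30 'a': at 0 (fail-walked)
pos 31 'c': at 1

All matches (sorted): [[5,1],[9,0],[11,0],[16,1],[22,1],[28,0]]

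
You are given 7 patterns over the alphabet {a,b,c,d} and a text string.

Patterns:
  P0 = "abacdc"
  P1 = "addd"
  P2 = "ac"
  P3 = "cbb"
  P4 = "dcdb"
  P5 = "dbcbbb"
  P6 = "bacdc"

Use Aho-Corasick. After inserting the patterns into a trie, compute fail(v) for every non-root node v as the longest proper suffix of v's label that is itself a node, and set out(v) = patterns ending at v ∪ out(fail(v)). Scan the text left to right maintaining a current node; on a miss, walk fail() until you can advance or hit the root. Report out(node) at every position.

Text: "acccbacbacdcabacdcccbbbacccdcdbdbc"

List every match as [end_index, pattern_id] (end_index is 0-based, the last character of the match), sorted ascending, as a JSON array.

Construct AC machine:
Trie nodes:
  0='ε' goto a→1 b→23 c→11 d→14
  1='a' goto b→2 c→10 d→7
  2='ab' goto a→3
  3='aba' goto c→4
  4='abac' goto d→5
  5='abacd' goto c→6
  6='abacdc' goto ·  ←P0
  7='ad' goto d→8
  8='add' goto d→9
  9='addd' goto ·  ←P1
  10='ac' goto ·  ←P2
  11='c' goto b→12
  12='cb' goto b→13
  13='cbb' goto ·  ←P3
  14='d' goto b→18 c→15
  15='dc' goto d→16
  16='dcd' goto b→17
  17='dcdb' goto ·  ←P4
  18='db' goto c→19
  19='dbc' goto b→20
  20='dbcb' goto b→21
  21='dbcbb' goto b→22
  22='dbcbbb' goto ·  ←P5
  23='b' goto a→24
  24='ba' goto c→25
  25='bac' goto d→26
  26='bacd' goto c→27
  27='bacdc' goto ·  ←P6

BFS fail/out derivation:
  n1('a'): parent n0 fail=0; on 'a' 0 → fail=0;  out ∅∪∅=∅
  n11('c'): parent n0 fail=0; on 'c' 0 → fail=0;  out ∅∪∅=∅
  n14('d'): parent n0 fail=0; on 'd' 0 → fail=0;  out ∅∪∅=∅
  n23('b'): parent n0 fail=0; on 'b' 0 → fail=0;  out ∅∪∅=∅
  n2('ab'): parent n1 fail=0; on 'b' 0 → fail=23;  out ∅∪∅=∅
  n7('ad'): parent n1 fail=0; on 'd' 0 → fail=14;  out ∅∪∅=∅
  n10('ac'): parent n1 fail=0; on 'c' 0 → fail=11;  out {2}∪∅={2}
  n12('cb'): parent n11 fail=0; on 'b' 0 → fail=23;  out ∅∪∅=∅
  n15('dc'): parent n14 fail=0; on 'c' 0 → fail=11;  out ∅∪∅=∅
  n18('db'): parent n14 fail=0; on 'b' 0 → fail=23;  out ∅∪∅=∅
  n24('ba'): parent n23 fail=0; on 'a' 0 → fail=1;  out ∅∪∅=∅
  n3('aba'): parent n2 fail=23; on 'a' 23 → fail=24;  out ∅∪∅=∅
  n8('add'): parent n7 fail=14; on 'd' 14→0 → fail=14;  out ∅∪∅=∅
  n13('cbb'): parent n12 fail=23; on 'b' 23→0 → fail=23;  out {3}∪∅={3}
  n16('dcd'): parent n15 fail=11; on 'd' 11→0 → fail=14;  out ∅∪∅=∅
  n19('dbc'): parent n18 fail=23; on 'c' 23→0 → fail=11;  out ∅∪∅=∅
  n25('bac'): parent n24 fail=1; on 'c' 1 → fail=10;  out ∅∪{2}={2}
  n4('abac'): parent n3 fail=24; on 'c' 24 → fail=25;  out ∅∪{2}={2}
  n9('addd'): parent n8 fail=14; on 'd' 14→0 → fail=14;  out {1}∪∅={1}
  n17('dcdb'): parent n16 fail=14; on 'b' 14 → fail=18;  out {4}∪∅={4}
  n20('dbcb'): parent n19 fail=11; on 'b' 11 → fail=12;  out ∅∪∅=∅
  n26('bacd'): parent n25 fail=10; on 'd' 10→11→0 → fail=14;  out ∅∪∅=∅
  n5('abacd'): parent n4 fail=25; on 'd' 25 → fail=26;  out ∅∪∅=∅
  n21('dbcbb'): parent n20 fail=12; on 'b' 12 → fail=13;  out ∅∪{3}={3}
  n27('bacdc'): parent n26 fail=14; on 'c' 14 → fail=15;  out {6}∪∅={6}
  n6('abacdc'): parent n5 fail=26; on 'c' 26 → fail=27;  out {0}∪{6}={0,6}
  n22('dbcbbb'): parent n21 fail=13; on 'b' 13→23→0 → fail=23;  out {5}∪∅={5}

Text stream:
[0] read 'a'  n0⇒n1
[1] read 'c'  n1⇒n10  → match P2@[0:1]
[2] read 'c'  n10⇒n11 (fail-walked)
[3] read 'c'  n11⇒n11 (fail-walked)
[4] read 'b'  n11⇒n12
[5] read 'a'  n12⇒n24 (fail-walked)
[6] read 'c'  n24⇒n25  → match P2@[5:6]
[7] read 'b'  n25⇒n12 (fail-walked)
[8] read 'a'  n12⇒n24 (fail-walked)
[9] read 'c'  n24⇒n25  → match P2@[8:9]
[10] read 'd'  n25⇒n26
[11] read 'c'  n26⇒n27  → match P6@[7:11]
[12] read 'a'  n27⇒n1 (fail-walked)
[13] read 'b'  n1⇒n2
[14] read 'a'  n2⇒n3
[15] read 'c'  n3⇒n4  → match P2@[14:15]
[16] read 'd'  n4⇒n5
[17] read 'c'  n5⇒n6  → match P0@[12:17],P6@[13:17]
[18] read 'c'  n6⇒n11 (fail-walked)
[19] read 'c'  n11⇒n11 (fail-walked)
[20] read 'b'  n11⇒n12
[21] read 'b'  n12⇒n13  → match P3@[19:21]
[22] read 'b'  n13⇒n23 (fail-walked)
[23] read 'a'  n23⇒n24
[24] read 'c'  n24⇒n25  → match P2@[23:24]
[25] read 'c'  n25⇒n11 (fail-walked)
[26] read 'c'  n11⇒n11 (fail-walked)
[27] read 'd'  n11⇒n14 (fail-walked)
[28] read 'c'  n14⇒n15
[29] read 'd'  n15⇒n16
[30] read 'b'  n16⇒n17  → match P4@[27:30]
[31] read 'd'  n17⇒n14 (fail-walked)
[32] read 'b'  n14⇒n18
[33] read 'c'  n18⇒n19

Result: [[1,2],[6,2],[9,2],[11,6],[15,2],[17,0],[17,6],[21,3],[24,2],[30,4]]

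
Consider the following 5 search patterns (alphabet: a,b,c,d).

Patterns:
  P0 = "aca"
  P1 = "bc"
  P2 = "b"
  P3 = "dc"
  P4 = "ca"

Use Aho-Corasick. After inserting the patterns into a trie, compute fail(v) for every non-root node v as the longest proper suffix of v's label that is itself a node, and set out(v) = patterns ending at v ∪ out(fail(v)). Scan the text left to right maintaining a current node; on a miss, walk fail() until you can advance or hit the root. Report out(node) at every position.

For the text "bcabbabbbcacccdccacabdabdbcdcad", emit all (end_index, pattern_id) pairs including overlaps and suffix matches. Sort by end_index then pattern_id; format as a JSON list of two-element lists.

Build automaton:
Trie nodes:
  n0 'ε': a→1 b→4 c→8 d→6
  n1 'a': c→2
  n2 'ac': a→3
  n3 'aca': ·  ←P0
  n4 'b': c→5  ←P2
  n5 'bc': ·  ←P1
  n6 'd': c→7
  n7 'dc': ·  ←P3
  n8 'c': a→9
  n9 'ca': ·  ←P4

BFS fail/out derivation:
  fail(1) 'a': from fail(0)=0 chase 'a': 0 ⇒ 0;  out=∅∪out(0)=∅
  fail(4) 'b': from fail(0)=0 chase 'b': 0 ⇒ 0;  out={2}∪out(0)={2}
  fail(6) 'd': from fail(0)=0 chase 'd': 0 ⇒ 0;  out=∅∪out(0)=∅
  fail(8) 'c': from fail(0)=0 chase 'c': 0 ⇒ 0;  out=∅∪out(0)=∅
  fail(2) 'ac': from fail(1)=0 chase 'c': 0 ⇒ 8;  out=∅∪out(8)=∅
  fail(5) 'bc': from fail(4)=0 chase 'c': 0 ⇒ 8;  out={1}∪out(8)={1}
  fail(7) 'dc': from fail(6)=0 chase 'c': 0 ⇒ 8;  out={3}∪out(8)={3}
  fail(9) 'ca': from fail(8)=0 chase 'a': 0 ⇒ 1;  out={4}∪out(1)={4}
  fail(3) 'aca': from fail(2)=8 chase 'a': 8 ⇒ 9;  out={0}∪out(9)={0,4}

Text stream:
i=0 'b': node 0→4  emit P2@[0:0]
i=1 'c': node 4→5  emit P1@[0:1]
i=2 'a': node 5→9 (via fail)  emit P4@[1:2]
i=3 'b': node 9→4 (via fail)  emit P2@[3:3]
i=4 'b': node 4→4 (via fail)  emit P2@[4:4]
i=5 'a': node 4→1 (via fail)
i=6 'b': node 1→4 (via fail)  emit P2@[6:6]
i=7 'b': node 4→4 (via fail)  emit P2@[7:7]
i=8 'b': node 4→4 (via fail)  emit P2@[8:8]
i=9 'c': node 4→5  emit P1@[8:9]
i=10 'a': node 5→9 (via fail)  emit P4@[9:10]
i=11 'c': node 9→2 (via fail)
i=12 'c': node 2→8 (via fail)
i=13 'c': node 8→8 (via fail)
i=14 'd': node 8→6 (via fail)
i=15 'c': node 6→7  emit P3@[14:15]
i=16 'c': node 7→8 (via fail)
i=17 'a': node 8→9  emit P4@[16:17]
i=18 'c': node 9→2 (via fail)
i=19 'a': node 2→3  emit P0@[17:19],P4@[18:19]
i=20 'b': node 3→4 (via fail)  emit P2@[20:20]
i=21 'd': node 4→6 (via fail)
i=22 'a': node 6→1 (via fail)
i=23 'b': node 1→4 (via fail)  emit P2@[23:23]
i=24 'd': node 4→6 (via fail)
i=25 'b': node 6→4 (via fail)  emit P2@[25:25]
i=26 'c': node 4→5  emit P1@[25:26]
i=27 'd': node 5→6 (via fail)
i=28 'c': node 6→7  emit P3@[27:28]
i=29 'a': node 7→9 (via fail)  emit P4@[28:29]
i=30 'd': node 9→6 (via fail)

All matches (sorted): [[0,2],[1,1],[2,4],[3,2],[4,2],[6,2],[7,2],[8,2],[9,1],[10,4],[15,3],[17,4],[19,0],[19,4],[20,2],[23,2],[25,2],[26,1],[28,3],[29,4]]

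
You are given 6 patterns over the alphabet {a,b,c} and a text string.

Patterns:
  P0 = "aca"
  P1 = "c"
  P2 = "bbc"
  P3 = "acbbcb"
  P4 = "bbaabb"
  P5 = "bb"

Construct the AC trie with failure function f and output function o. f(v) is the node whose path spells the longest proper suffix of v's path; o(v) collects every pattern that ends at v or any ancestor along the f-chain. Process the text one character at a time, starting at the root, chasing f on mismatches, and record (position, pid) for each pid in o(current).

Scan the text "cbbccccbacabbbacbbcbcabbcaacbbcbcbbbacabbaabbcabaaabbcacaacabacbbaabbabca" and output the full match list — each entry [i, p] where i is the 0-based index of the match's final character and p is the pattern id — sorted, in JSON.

Build:
Trie nodes:
  0='ε' goto a→1 b→5 c→4
  1='a' goto c→2
  2='ac' goto a→3 b→8
  3='aca' goto ·  ←P0
  4='c' goto ·  ←P1
  5='b' goto b→6
  6='bb' goto a→12 c→7  ←P5
  7='bbc' goto ·  ←P2
  8='acb' goto b→9
  9='acbb' goto c→10
  10='acbbc' goto b→11
  11='acbbcb' goto ·  ←P3
  12='bba' goto a→13
  13='bbaa' goto b→14
  14='bbaab' goto b→15
  15='bbaabb' goto ·  ←P4

Failure links (BFS by depth):
  fail(1) 'a': from fail(0)=0 chase 'a': 0 ⇒ 0;  out=∅∪out(0)=∅
  fail(4) 'c': from fail(0)=0 chase 'c': 0 ⇒ 0;  out={1}∪out(0)={1}
  fail(5) 'b': from fail(0)=0 chase 'b': 0 ⇒ 0;  out=∅∪out(0)=∅
  fail(2) 'ac': from fail(1)=0 chase 'c': 0 ⇒ 4;  out=∅∪out(4)={1}
  fail(6) 'bb': from fail(5)=0 chase 'b': 0 ⇒ 5;  out={5}∪out(5)={5}
  fail(3) 'aca': from fail(2)=4 chase 'a': 4→0 ⇒ 1;  out={0}∪out(1)={0}
  fail(7) 'bbc': from fail(6)=5 chase 'c': 5→0 ⇒ 4;  out={2}∪out(4)={1,2}
  fail(8) 'acb': from fail(2)=4 chase 'b': 4→0 ⇒ 5;  out=∅∪out(5)=∅
  fail(12) 'bba': from fail(6)=5 chase 'a': 5→0 ⇒ 1;  out=∅∪out(1)=∅
  fail(9) 'acbb': from fail(8)=5 chase 'b': 5 ⇒ 6;  out=∅∪out(6)={5}
  fail(13) 'bbaa': from fail(12)=1 chase 'a': 1→0 ⇒ 1;  out=∅∪out(1)=∅
  fail(10) 'acbbc': from fail(9)=6 chase 'c': 6 ⇒ 7;  out=∅∪out(7)={1,2}
  fail(14) 'bbaab': from fail(13)=1 chase 'b': 1→0 ⇒ 5;  out=∅∪out(5)=∅
  fail(11) 'acbbcb': from fail(10)=7 chase 'b': 7→4→0 ⇒ 5;  out={3}∪out(5)={3}
  fail(15) 'bbaabb': from fail(14)=5 chase 'b': 5 ⇒ 6;  out={4}∪out(6)={4,5}

Scan:
pos 0 'c': at 4  → match P1@[0:0]
pos 1 'b': at 5 (via fail)
pos 2 'b': at 6  → match P5@[1:2]
pos 3 'c': at 7  → match P1@[3:3],P2@[1:3]
pos 4 'c': at 4 (via fail)  → match P1@[4:4]
pos 5 'c': at 4 (via fail)  → match P1@[5:5]
pos 6 'c': at 4 (via fail)  → match P1@[6:6]
pos 7 'b': at 5 (via fail)
pos 8 'a': at 1 (via fail)
pos 9 'c': at 2  → match P1@[9:9]
pos 10 'a': at 3  → match P0@[8:10]
pos 11 'b': at 5 (via fail)
pos 12 'b': at 6  → match P5@[11:12]
pos 13 'b': at 6 (via fail)  → match P5@[12:13]
pos 14 'a': at 12
pos 15 'c': at 2 (via fail)  → match P1@[15:15]
pos 16 'b': at 8
pos 17 'b': at 9  → match P5@[16:17]
pos 18 'c': at 10  → match P1@[18:18],P2@[16:18]
pos 19 'b': at 11  → match P3@[14:19]
pos 20 'c': at 4 (via fail)  → match P1@[20:20]
pos 21 'a': at 1 (via fail)
pos 22 'b': at 5 (via fail)
pos 23 'b': at 6  → match P5@[22:23]
pos 24 'c': at 7  → match P1@[24:24],P2@[22:24]
pos 25 'a': at 1 (via fail)
pos 26 'a': at 1 (via fail)
pos 27 'c': at 2  → match P1@[27:27]
pos 28 'b': at 8
pos 29 'b': at 9  → match P5@[28:29]
pos 30 'c': at 10  → match P1@[30:30],P2@[28:30]
pos 31 'b': at 11  → match P3@[26:31]
pos 32 'c': at 4 (via fail)  → match P1@[32:32]
pos 33 'b': at 5 (via fail)
pos 34 'b': at 6  → match P5@[33:34]
pos 35 'b': at 6 (via fail)  → match P5@[34:35]
pos 36 'a': at 12
pos 37 'c': at 2 (via fail)  → match P1@[37:37]
pos 38 'a': at 3  → match P0@[36:38]
pos 39 'b': at 5 (via fail)
pos 40 'b': at 6  → match P5@[39:40]
pos 41 'a': at 12
pos 42 'a': at 13
pos 43 'b': at 14
pos 44 'b': at 15  → match P4@[39:44],P5@[43:44]
pos 45 'c': at 7 (via fail)  → match P1@[45:45],P2@[43:45]
pos 46 'a': at 1 (via fail)
pos 47 'b': at 5 (via fail)
pos 48 'a': at 1 (via fail)
pos 49 'a': at 1 (via fail)
pos 50 'a': at 1 (via fail)
pos 51 'b': at 5 (via fail)
pos 52 'b': at 6  → match P5@[51:52]
pos 53 'c': at 7  → match P1@[53:53],P2@[51:53]
pos 54 'a': at 1 (via fail)
pos 55 'c': at 2  → match P1@[55:55]
pos 56 'a': at 3  → match P0@[54:56]
pos 57 'a': at 1 (via fail)
pos 58 'c': at 2  → match P1@[58:58]
pos 59 'a': at 3  → match P0@[57:59]
pos 60 'b': at 5 (via fail)
pos 61 'a': at 1 (via fail)
pos 62 'c': at 2  → match P1@[62:62]
pos 63 'b': at 8
pos 64 'b': at 9  → match P5@[63:64]
pos 65 'a': at 12 (via fail)
pos 66 'a': at 13
pos 67 'b': at 14
pos 68 'b': at 15  → match P4@[63:68],P5@[67:68]
pos 69 'a': at 12 (via fail)
pos 70 'b': at 5 (via fail)
pos 71 'c': at 4 (via fail)  → match P1@[71:71]
pos 72 'a': at 1 (via fail)

All matches (sorted): [[0,1],[2,5],[3,1],[3,2],[4,1],[5,1],[6,1],[9,1],[10,0],[12,5],[13,5],[15,1],[17,5],[18,1],[18,2],[19,3],[20,1],[23,5],[24,1],[24,2],[27,1],[29,5],[30,1],[30,2],[31,3],[32,1],[34,5],[35,5],[37,1],[38,0],[40,5],[44,4],[44,5],[45,1],[45,2],[52,5],[53,1],[53,2],[55,1],[56,0],[58,1],[59,0],[62,1],[64,5],[68,4],[68,5],[71,1]]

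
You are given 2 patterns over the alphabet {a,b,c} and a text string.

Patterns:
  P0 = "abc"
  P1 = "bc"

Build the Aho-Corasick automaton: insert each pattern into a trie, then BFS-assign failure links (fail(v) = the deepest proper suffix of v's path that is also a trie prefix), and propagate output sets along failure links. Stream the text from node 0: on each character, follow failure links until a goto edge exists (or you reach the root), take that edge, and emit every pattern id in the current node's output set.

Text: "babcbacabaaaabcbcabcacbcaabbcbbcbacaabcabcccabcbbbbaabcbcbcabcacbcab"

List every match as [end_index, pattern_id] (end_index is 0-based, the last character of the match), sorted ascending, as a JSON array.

Construct AC machine:
Trie (insert patterns):
  n0 'ε': a→1 b→4
  n1 'a': b→2
  n2 'ab': c→3
  n3 'abc': ·  [P0 ends]
  n4 'b': c→5
  n5 'bc': ·  [P1 ends]

BFS fail/out derivation:
  fail(1) 'a': from fail(0)=0 chase 'a': 0 ⇒ 0;  out=∅∪out(0)=∅
  fail(4) 'b': from fail(0)=0 chase 'b': 0 ⇒ 0;  out=∅∪out(0)=∅
  fail(2) 'ab': from fail(1)=0 chase 'b': 0 ⇒ 4;  out=∅∪out(4)=∅
  fail(5) 'bc': from fail(4)=0 chase 'c': 0 ⇒ 0;  out={1}∪out(0)={1}
  fail(3) 'abc': from fail(2)=4 chase 'c': 4 ⇒ 5;  out={0}∪out(5)={0,1}

Scan:
pos 0 'b': at 4
pos 1 'a': at 1 (fail-walked)
pos 2 'b': at 2
pos 3 'c': at 3  ** P0@[1:3],P1@[2:3]
pos 4 'b': at 4 (fail-walked)
pos 5 'a': at 1 (fail-walked)
pos 6 'c': at 0 (fail-walked)
pos 7 'a': at 1
pos 8 'b': at 2
pos 9 'a': at 1 (fail-walked)
pos 10 'a': at 1 (fail-walked)
pos 11 'a': at 1 (fail-walked)
pos 12 'a': at 1 (fail-walked)
pos 13 'b': at 2
pos 14 'c': at 3  ** P0@[12:14],P1@[13:14]
pos 15 'b': at 4 (fail-walked)
pos 16 'c': at 5  ** P1@[15:16]
pos 17 'a': at 1 (fail-walked)
pos 18 'b': at 2
pos 19 'c': at 3  ** P0@[17:19],P1@[18:19]
pos 20 'a': at 1 (fail-walked)
pos 21 'c': at 0 (fail-walked)
pos 22 'b': at 4
pos 23 'c': at 5  ** P1@[22:23]
pos 24 'a': at 1 (fail-walked)
pos 25 'a': at 1 (fail-walked)
pos 26 'b': at 2
pos 27 'b': at 4 (fail-walked)
pos 28 'c': at 5  ** P1@[27:28]
pos 29 'b': at 4 (fail-walked)
pos 30 'b': at 4 (fail-walked)
pos 31 'c': at 5  ** P1@[30:31]
pos 32 'b': at 4 (fail-walked)
pos 33 'a': at 1 (fail-walked)
pos 34 'c': at 0 (fail-walked)
pos 35 'a': at 1
pos 36 'a': at 1 (fail-walked)
pos 37 'b': at 2
pos 38 'c': at 3  ** P0@[36:38],P1@[37:38]
pos 39 'a': at 1 (fail-walked)
pos 40 'b': at 2
pos 41 'c': at 3  ** P0@[39:41],P1@[40:41]
pos 42 'c': at 0 (fail-walked)
pos 43 'c': at 0
pos 44 'a': at 1
pos 45 'b': at 2
pos 46 'c': at 3  ** P0@[44:46],P1@[45:46]
pos 47 'b': at 4 (fail-walked)
pos 48 'b': at 4 (fail-walked)
pos 49 'b': at 4 (fail-walked)
pos 50 'b': at 4 (fail-walked)
pos 51 'a': at 1 (fail-walked)
pos 52 'a': at 1 (fail-walked)
pos 53 'b': at 2
pos 54 'c': at 3  ** P0@[52:54],P1@[53:54]
pos 55 'b': at 4 (fail-walked)
pos 56 'c': at 5  ** P1@[55:56]
pos 57 'b': at 4 (fail-walked)
pos 58 'c': at 5  ** P1@[57:58]
pos 59 'a': at 1 (fail-walked)
pos 60 'b': at 2
pos 61 'c': at 3  ** P0@[59:61],P1@[60:61]
pos 62 'a': at 1 (fail-walked)
pos 63 'c': at 0 (fail-walked)
pos 64 'b': at 4
pos 65 'c': at 5  ** P1@[64:65]
pos 66 'a': at 1 (fail-walked)
pos 67 'b': at 2

Matches: [[3,0],[3,1],[14,0],[14,1],[16,1],[19,0],[19,1],[23,1],[28,1],[31,1],[38,0],[38,1],[41,0],[41,1],[46,0],[46,1],[54,0],[54,1],[56,1],[58,1],[61,0],[61,1],[65,1]]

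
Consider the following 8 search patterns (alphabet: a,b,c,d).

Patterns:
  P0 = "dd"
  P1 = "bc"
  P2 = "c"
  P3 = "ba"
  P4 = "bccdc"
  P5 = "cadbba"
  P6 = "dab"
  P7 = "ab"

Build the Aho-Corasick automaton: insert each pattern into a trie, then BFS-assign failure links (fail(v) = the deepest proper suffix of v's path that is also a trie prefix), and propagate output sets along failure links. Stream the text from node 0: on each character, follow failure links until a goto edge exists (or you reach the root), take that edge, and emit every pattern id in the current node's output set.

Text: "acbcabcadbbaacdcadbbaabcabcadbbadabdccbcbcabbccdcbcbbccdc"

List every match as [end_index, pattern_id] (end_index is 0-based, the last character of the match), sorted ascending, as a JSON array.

Build automaton:
Trie (insert patterns):
  n0 'ε': a→17 b→3 c→5 d→1
  n1 'd': a→15 d→2
  n2 'dd': ·  [P0 ends]
  n3 'b': a→6 c→4
  n4 'bc': c→7  [P1 ends]
  n5 'c': a→10  [P2 ends]
  n6 'ba': ·  [P3 ends]
  n7 'bcc': d→8
  n8 'bccd': c→9
  n9 'bccdc': ·  [P4 ends]
  n10 'ca': d→11
  n11 'cad': b→12
  n12 'cadb': b→13
  n13 'cadbb': a→14
  n14 'cadbba': ·  [P5 ends]
  n15 'da': b→16
  n16 'dab': ·  [P6 ends]
  n17 'a': b→18
  n18 'ab': ·  [P7 ends]

Failure links (BFS by depth):
  fail(1) 'd': from fail(0)=0 chase 'd': 0 ⇒ 0;  out=∅∪out(0)=∅
  fail(3) 'b': from fail(0)=0 chase 'b': 0 ⇒ 0;  out=∅∪out(0)=∅
  fail(5) 'c': from fail(0)=0 chase 'c': 0 ⇒ 0;  out={2}∪out(0)={2}
  fail(17) 'a': from fail(0)=0 chase 'a': 0 ⇒ 0;  out=∅∪out(0)=∅
  fail(2) 'dd': from fail(1)=0 chase 'd': 0 ⇒ 1;  out={0}∪out(1)={0}
  fail(4) 'bc': from fail(3)=0 chase 'c': 0 ⇒ 5;  out={1}∪out(5)={1,2}
  fail(6) 'ba': from fail(3)=0 chase 'a': 0 ⇒ 17;  out={3}∪out(17)={3}
  fail(10) 'ca': from fail(5)=0 chase 'a': 0 ⇒ 17;  out=∅∪out(17)=∅
  fail(15) 'da': from fail(1)=0 chase 'a': 0 ⇒ 17;  out=∅∪out(17)=∅
  fail(18) 'ab': from fail(17)=0 chase 'b': 0 ⇒ 3;  out={7}∪out(3)={7}
  fail(7) 'bcc': from fail(4)=5 chase 'c': 5→0 ⇒ 5;  out=∅∪out(5)={2}
  fail(11) 'cad': from fail(10)=17 chase 'd': 17→0 ⇒ 1;  out=∅∪out(1)=∅
  fail(16) 'dab': from fail(15)=17 chase 'b': 17 ⇒ 18;  out={6}∪out(18)={6,7}
  fail(8) 'bccd': from fail(7)=5 chase 'd': 5→0 ⇒ 1;  out=∅∪out(1)=∅
  fail(12) 'cadb': from fail(11)=1 chase 'b': 1→0 ⇒ 3;  out=∅∪out(3)=∅
  fail(9) 'bccdc': from fail(8)=1 chase 'c': 1→0 ⇒ 5;  out={4}∪out(5)={2,4}
  fail(13) 'cadbb': from fail(12)=3 chase 'b': 3→0 ⇒ 3;  out=∅∪out(3)=∅
  fail(14) 'cadbba': from fail(13)=3 chase 'a': 3 ⇒ 6;  out={5}∪out(6)={3,5}

Run:
i=0 'a': node 0→17
i=1 'c': node 17→5 (via fail)  → match P2@[1:1]
i=2 'b': node 5→3 (via fail)
i=3 'c': node 3→4  → match P1@[2:3],P2@[3:3]
i=4 'a': node 4→10 (via fail)
i=5 'b': node 10→18 (via fail)  → match P7@[4:5]
i=6 'c': node 18→4 (via fail)  → match P1@[5:6],P2@[6:6]
i=7 'a': node 4→10 (via fail)
i=8 'd': node 10→11
i=9 'b': node 11→12
i=10 'b': node 12→13
i=11 'a': node 13→14  → match P3@[10:11],P5@[6:11]
i=12 'a': node 14→17 (via fail)
i=13 'c': node 17→5 (via fail)  → match P2@[13:13]
i=14 'd': node 5→1 (via fail)
i=15 'c': node 1→5 (via fail)  → match P2@[15:15]
i=16 'a': node 5→10
i=17 'd': node 10→11
i=18 'b': node 11→12
i=19 'b': node 12→13
i=20 'a': node 13→14  → match P3@[19:20],P5@[15:20]
i=21 'a': node 14→17 (via fail)
i=22 'b': node 17→18  → match P7@[21:22]
i=23 'c': node 18→4 (via fail)  → match P1@[22:23],P2@[23:23]
i=24 'a': node 4→10 (via fail)
i=25 'b': node 10→18 (via fail)  → match P7@[24:25]
i=26 'c': node 18→4 (via fail)  → match P1@[25:26],P2@[26:26]
i=27 'a': node 4→10 (via fail)
i=28 'd': node 10→11
i=29 'b': node 11→12
i=30 'b': node 12→13
i=31 'a': node 13→14  → match P3@[30:31],P5@[26:31]
i=32 'd': node 14→1 (via fail)
i=33 'a': node 1→15
i=34 'b': node 15→16  → match P6@[32:34],P7@[33:34]
i=35 'd': node 16→1 (via fail)
i=36 'c': node 1→5 (via fail)  → match P2@[36:36]
i=37 'c': node 5→5 (via fail)  → match P2@[37:37]
i=38 'b': node 5→3 (via fail)
i=39 'c': node 3→4  → match P1@[38:39],P2@[39:39]
i=40 'b': node 4→3 (via fail)
i=41 'c': node 3→4  → match P1@[40:41],P2@[41:41]
i=42 'a': node 4→10 (via fail)
i=43 'b': node 10→18 (via fail)  → match P7@[42:43]
i=44 'b': node 18→3 (via fail)
i=45 'c': node 3→4  → match P1@[44:45],P2@[45:45]
i=46 'c': node 4→7  → match P2@[46:46]
i=47 'd': node 7→8
i=48 'c': node 8→9  → match P2@[48:48],P4@[44:48]
i=49 'b': node 9→3 (via fail)
i=50 'c': node 3→4  → match P1@[49:50],P2@[50:50]
i=51 'b': node 4→3 (via fail)
i=52 'b': node 3→3 (via fail)
i=53 'c': node 3→4  → match P1@[52:53],P2@[53:53]
i=54 'c': node 4→7  → match P2@[54:54]
i=55 'd': node 7→8
i=56 'c': node 8→9  → match P2@[56:56],P4@[52:56]

All matches (sorted): [[1,2],[3,1],[3,2],[5,7],[6,1],[6,2],[11,3],[11,5],[13,2],[15,2],[20,3],[20,5],[22,7],[23,1],[23,2],[25,7],[26,1],[26,2],[31,3],[31,5],[34,6],[34,7],[36,2],[37,2],[39,1],[39,2],[41,1],[41,2],[43,7],[45,1],[45,2],[46,2],[48,2],[48,4],[50,1],[50,2],[53,1],[53,2],[54,2],[56,2],[56,4]]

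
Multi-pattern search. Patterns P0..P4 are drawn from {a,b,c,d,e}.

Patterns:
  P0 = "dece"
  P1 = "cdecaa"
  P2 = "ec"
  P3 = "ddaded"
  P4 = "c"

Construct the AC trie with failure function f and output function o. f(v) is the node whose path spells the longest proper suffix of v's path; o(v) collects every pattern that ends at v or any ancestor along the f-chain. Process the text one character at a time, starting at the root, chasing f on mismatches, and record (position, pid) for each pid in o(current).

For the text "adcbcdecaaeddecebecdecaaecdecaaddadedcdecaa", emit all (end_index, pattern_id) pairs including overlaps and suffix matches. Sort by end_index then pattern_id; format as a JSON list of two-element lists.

Construct AC machine:
Trie nodes:
  n0 'ε': c→5 d→1 e→11
  n1 'd': d→13 e→2
  n2 'de': c→3
  n3 'dec': e→4
  n4 'dece': ·  ←P0
  n5 'c': d→6  ←P4
  n6 'cd': e→7
  n7 'cde': c→8
  n8 'cdec': a→9
  n9 'cdeca': a→10
  n10 'cdecaa': ·  ←P1
  n11 'e': c→12
  n12 'ec': ·  ←P2
  n13 'dd': a→14
  n14 'dda': d→15
  n15 'ddad': e→16
  n16 'ddade': d→17
  n17 'ddaded': ·  ←P3

BFS fail/out derivation:
  n1('d'): parent n0 fail=0; on 'd' 0 → fail=0;  out ∅∪∅=∅
  n5('c'): parent n0 fail=0; on 'c' 0 → fail=0;  out {4}∪∅={4}
  n11('e'): parent n0 fail=0; on 'e' 0 → fail=0;  out ∅∪∅=∅
  n2('de'): parent n1 fail=0; on 'e' 0 → fail=11;  out ∅∪∅=∅
  n6('cd'): parent n5 fail=0; on 'd' 0 → fail=1;  out ∅∪∅=∅
  n12('ec'): parent n11 fail=0; on 'c' 0 → fail=5;  out {2}∪{4}={2,4}
  n13('dd'): parent n1 fail=0; on 'd' 0 → fail=1;  out ∅∪∅=∅
  n3('dec'): parent n2 fail=11; on 'c' 11 → fail=12;  out ∅∪{2,4}={2,4}
  n7('cde'): parent n6 fail=1; on 'e' 1 → fail=2;  out ∅∪∅=∅
  n14('dda'): parent n13 fail=1; on 'a' 1→0 → fail=0;  out ∅∪∅=∅
  n4('dece'): parent n3 fail=12; on 'e' 12→5→0 → fail=11;  out {0}∪∅={0}
  n8('cdec'): parent n7 fail=2; on 'c' 2 → fail=3;  out ∅∪{2,4}={2,4}
  n15('ddad'): parent n14 fail=0; on 'd' 0 → fail=1;  out ∅∪∅=∅
  n9('cdeca'): parent n8 fail=3; on 'a' 3→12→5→0 → fail=0;  out ∅∪∅=∅
  n16('ddade'): parent n15 fail=1; on 'e' 1 → fail=2;  out ∅∪∅=∅
  n10('cdecaa'): parent n9 fail=0; on 'a' 0 → fail=0;  out {1}∪∅={1}
  n17('ddaded'): parent n16 fail=2; on 'd' 2→11→0 → fail=1;  out {3}∪∅={3}

Run:
[0] read 'a'  n0⇒n0
[1] read 'd'  n0⇒n1
[2] read 'c'  n1⇒n5 (via fail)  → match P4@[2:2]
[3] read 'b'  n5⇒n0 (via fail)
[4] read 'c'  n0⇒n5  → match P4@[4:4]
[5] read 'd'  n5⇒n6
[6] read 'e'  n6⇒n7
[7] read 'c'  n7⇒n8  → match P2@[6:7],P4@[7:7]
[8] read 'a'  n8⇒n9
[9] read 'a'  n9⇒n10  → match P1@[4:9]
[10] read 'e'  n10⇒n11 (via fail)
[11] read 'd'  n11⇒n1 (via fail)
[12] read 'd'  n1⇒n13
[13] read 'e'  n13⇒n2 (via fail)
[14] read 'c'  n2⇒n3  → match P2@[13:14],P4@[14:14]
[15] read 'e'  n3⇒n4  → match P0@[12:15]
[16] read 'b'  n4⇒n0 (via fail)
[17] read 'e'  n0⇒n11
[18] read 'c'  n11⇒n12  → match P2@[17:18],P4@[18:18]
[19] read 'd'  n12⇒n6 (via fail)
[20] read 'e'  n6⇒n7
[21] read 'c'  n7⇒n8  → match P2@[20:21],P4@[21:21]
[22] read 'a'  n8⇒n9
[23] read 'a'  n9⇒n10  → match P1@[18:23]
[24] read 'e'  n10⇒n11 (via fail)
[25] read 'c'  n11⇒n12  → match P2@[24:25],P4@[25:25]
[26] read 'd'  n12⇒n6 (via fail)
[27] read 'e'  n6⇒n7
[28] read 'c'  n7⇒n8  → match P2@[27:28],P4@[28:28]
[29] read 'a'  n8⇒n9
[30] read 'a'  n9⇒n10  → match P1@[25:30]
[31] read 'd'  n10⇒n1 (via fail)
[32] read 'd'  n1⇒n13
[33] read 'a'  n13⇒n14
[34] read 'd'  n14⇒n15
[35] read 'e'  n15⇒n16
[36] read 'd'  n16⇒n17  → match P3@[31:36]
[37] read 'c'  n17⇒n5 (via fail)  → match P4@[37:37]
[38] read 'd'  n5⇒n6
[39] read 'e'  n6⇒n7
[40] read 'c'  n7⇒n8  → match P2@[39:40],P4@[40:40]
[41] read 'a'  n8⇒n9
[42] read 'a'  n9⇒n10  → match P1@[37:42]

Result: [[2,4],[4,4],[7,2],[7,4],[9,1],[14,2],[14,4],[15,0],[18,2],[18,4],[21,2],[21,4],[23,1],[25,2],[25,4],[28,2],[28,4],[30,1],[36,3],[37,4],[40,2],[40,4],[42,1]]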